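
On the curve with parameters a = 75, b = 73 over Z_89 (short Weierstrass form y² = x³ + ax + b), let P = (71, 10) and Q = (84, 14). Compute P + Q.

(71, 10) + (84, 14). λ = (14 - 10)/(84 - 71) ≡ 4/13 mod 89. 13⁻¹ ≡ 48 (mod 89) since 13·48 = 624 ≡ 1, so λ ≡ 14.
  x = λ² - 71 - 84 = 196 - 155 ≡ 41; y = λ·(71 - 41) - 10 ≡ 54. → (41, 54)

(41, 54)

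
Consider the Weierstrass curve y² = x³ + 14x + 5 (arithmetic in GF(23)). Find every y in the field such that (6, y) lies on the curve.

x³ + 14x + 5 = 305 ≡ 6 (mod 23).
Square roots of 6 mod 23: 11 and 12 (since 11² = 121 ≡ 6).

11, 12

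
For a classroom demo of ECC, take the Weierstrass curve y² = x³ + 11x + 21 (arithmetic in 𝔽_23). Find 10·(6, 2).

Write P = (6, 2).
Repeated addition: build up to 10P.
2P: tangent at (6, 2): λ = (3·6² + 11)/(2·2) ≡ 4/4. 4⁻¹ ≡ 6 (mod 23), so λ ≡ 4·6 ≡ 1.
  x = λ² - 6 - 6 = 1 - 12 ≡ 12; y = λ·(6 - 12) - 2 ≡ 15. → (12, 15)
3P: (12, 15) + (6, 2). λ = (2 - 15)/(6 - 12) ≡ 10/17 mod 23. 17⁻¹ ≡ 19 (mod 23), so λ ≡ 6.
  x = λ² - 12 - 6 = 36 - 18 ≡ 18; y = λ·(12 - 18) - 15 ≡ 18. → (18, 18)
4P: (18, 18) + (6, 2). λ = (2 - 18)/(6 - 18) ≡ 7/11 mod 23. 11⁻¹ ≡ 21 (mod 23), so λ ≡ 9.
  x = λ² - 18 - 6 = 81 - 24 ≡ 11; y = λ·(18 - 11) - 18 ≡ 22. → (11, 22)
5P: (11, 22) + (6, 2). λ = (2 - 22)/(6 - 11) ≡ 3/18 mod 23. 18⁻¹ ≡ 9 (mod 23) since 18·9 = 162 ≡ 1, so λ ≡ 4.
  x = λ² - 11 - 6 = 16 - 17 ≡ 22; y = λ·(11 - 22) - 22 ≡ 3. → (22, 3)
6P: (22, 3) + (6, 2). λ = (2 - 3)/(6 - 22) ≡ 22/7 mod 23. 7⁻¹ ≡ 10 (mod 23) since 7·10 = 70 ≡ 1, so λ ≡ 13.
  x = λ² - 22 - 6 = 169 - 28 ≡ 3; y = λ·(22 - 3) - 3 ≡ 14. → (3, 14)
7P: (3, 14) + (6, 2). λ = (2 - 14)/(6 - 3) ≡ 11/3 mod 23. 3⁻¹ ≡ 8 (mod 23), so λ ≡ 19.
  x = λ² - 3 - 6 = 361 - 9 ≡ 7; y = λ·(3 - 7) - 14 ≡ 2. → (7, 2)
8P: (7, 2) + (6, 2). λ = (2 - 2)/(6 - 7) ≡ 0/22 mod 23. 22⁻¹ ≡ 22 (mod 23) since 22·22 = 484 ≡ 1, so λ ≡ 0.
  x = λ² - 7 - 6 = 0 - 13 ≡ 10; y = λ·(7 - 10) - 2 ≡ 21. → (10, 21)
9P: (10, 21) + (6, 2). λ = (2 - 21)/(6 - 10) ≡ 4/19 mod 23. 19⁻¹ ≡ 17 (mod 23) since 19·17 = 323 ≡ 1, so λ ≡ 22.
  x = λ² - 10 - 6 = 484 - 16 ≡ 8; y = λ·(10 - 8) - 21 ≡ 0. → (8, 0)
10P: (8, 0) + (6, 2). λ = (2 - 0)/(6 - 8) ≡ 2/21 mod 23. 21⁻¹ ≡ 11 (mod 23), so λ ≡ 22.
  x = λ² - 8 - 6 = 484 - 14 ≡ 10; y = λ·(8 - 10) - 0 ≡ 2. → (10, 2)

(10, 2)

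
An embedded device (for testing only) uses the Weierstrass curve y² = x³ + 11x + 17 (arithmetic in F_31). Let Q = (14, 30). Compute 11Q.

Double-and-add on 11 = (1011)₂. Start with Q = (14, 30) for the leading 1-bit.
double: tangent at (14, 30): λ = (3·14² + 11)/(2·30) ≡ 10/29. 29⁻¹ ≡ 15 (mod 31), so λ ≡ 10·15 ≡ 26.
  x = λ² - 14 - 14 = 676 - 28 ≡ 28; y = λ·(14 - 28) - 30 ≡ 9. → (28, 9)
double: tangent at (28, 9): λ = (3·28² + 11)/(2·9) ≡ 7/18. 18⁻¹ ≡ 19 (mod 31), so λ ≡ 7·19 ≡ 9.
  x = λ² - 28 - 28 = 81 - 56 ≡ 25; y = λ·(28 - 25) - 9 ≡ 18. → (25, 18)
add Q: (25, 18) + (14, 30). λ = (30 - 18)/(14 - 25) ≡ 12/20 mod 31. 20⁻¹ ≡ 14 (mod 31), so λ ≡ 13.
  x = λ² - 25 - 14 = 169 - 39 ≡ 6; y = λ·(25 - 6) - 18 ≡ 12. → (6, 12)
double: tangent at (6, 12): λ = (3·6² + 11)/(2·12) ≡ 26/24. 24⁻¹ ≡ 22 (mod 31), so λ ≡ 26·22 ≡ 14.
  x = λ² - 6 - 6 = 196 - 12 ≡ 29; y = λ·(6 - 29) - 12 ≡ 7. → (29, 7)
add Q: (29, 7) + (14, 30). λ = (30 - 7)/(14 - 29) ≡ 23/16 mod 31. 16⁻¹ ≡ 2 (mod 31), so λ ≡ 15.
  x = λ² - 29 - 14 = 225 - 43 ≡ 27; y = λ·(29 - 27) - 7 ≡ 23. → (27, 23)

(27, 23)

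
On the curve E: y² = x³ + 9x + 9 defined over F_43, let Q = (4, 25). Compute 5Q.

Double-and-add on 5 = (101)₂. Start with Q = (4, 25) for the leading 1-bit.
double: tangent at (4, 25): λ = (3·4² + 9)/(2·25) ≡ 14/7. 7⁻¹ ≡ 37 (mod 43), so λ ≡ 14·37 ≡ 2.
  x = λ² - 4 - 4 = 4 - 8 ≡ 39; y = λ·(4 - 39) - 25 ≡ 34. → (39, 34)
double: tangent at (39, 34): λ = (3·39² + 9)/(2·34) ≡ 14/25. 25⁻¹ ≡ 31 (mod 43) since 25·31 = 775 ≡ 1, so λ ≡ 14·31 ≡ 4.
  x = λ² - 39 - 39 = 16 - 78 ≡ 24; y = λ·(39 - 24) - 34 ≡ 26. → (24, 26)
add Q: (24, 26) + (4, 25). λ = (25 - 26)/(4 - 24) ≡ 42/23 mod 43. 23⁻¹ ≡ 15 (mod 43), so λ ≡ 28.
  x = λ² - 24 - 4 = 784 - 28 ≡ 25; y = λ·(24 - 25) - 26 ≡ 32. → (25, 32)

(25, 32)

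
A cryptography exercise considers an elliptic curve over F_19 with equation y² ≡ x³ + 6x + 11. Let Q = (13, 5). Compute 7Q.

O

Repeated addition: build up to 7Q.
2Q: tangent at (13, 5): λ = (3·13² + 6)/(2·5) ≡ 0/10. 10⁻¹ ≡ 2 (mod 19), so λ ≡ 0·2 ≡ 0.
  x = λ² - 13 - 13 = 0 - 26 ≡ 12; y = λ·(13 - 12) - 5 ≡ 14. → (12, 14)
3Q: (12, 14) + (13, 5). λ = (5 - 14)/(13 - 12) ≡ 10/1 mod 19. 1⁻¹ ≡ 1 (mod 19), so λ ≡ 10.
  x = λ² - 12 - 13 = 100 - 25 ≡ 18; y = λ·(12 - 18) - 14 ≡ 2. → (18, 2)
4Q: (18, 2) + (13, 5). λ = (5 - 2)/(13 - 18) ≡ 3/14 mod 19. 14⁻¹ ≡ 15 (mod 19) since 14·15 = 210 ≡ 1, so λ ≡ 7.
  x = λ² - 18 - 13 = 49 - 31 ≡ 18; y = λ·(18 - 18) - 2 ≡ 17. → (18, 17)
5Q: (18, 17) + (13, 5). λ = (5 - 17)/(13 - 18) ≡ 7/14 mod 19. 14⁻¹ ≡ 15 (mod 19) since 14·15 = 210 ≡ 1, so λ ≡ 10.
  x = λ² - 18 - 13 = 100 - 31 ≡ 12; y = λ·(18 - 12) - 17 ≡ 5. → (12, 5)
6Q: (12, 5) + (13, 5). λ = (5 - 5)/(13 - 12) ≡ 0/1 mod 19. 1⁻¹ ≡ 1 (mod 19), so λ ≡ 0.
  x = λ² - 12 - 13 = 0 - 25 ≡ 13; y = λ·(12 - 13) - 5 ≡ 14. → (13, 14)
7Q: (13, 14) + (13, 5): same x and y₁ ≡ -y₂, so the sum is O.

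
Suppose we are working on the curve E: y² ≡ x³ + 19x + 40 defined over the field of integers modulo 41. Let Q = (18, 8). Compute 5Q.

Double-and-add on 5 = (101)₂. Start with Q = (18, 8) for the leading 1-bit.
double: tangent at (18, 8): λ = (3·18² + 19)/(2·8) ≡ 7/16. 16⁻¹ ≡ 18 (mod 41), so λ ≡ 7·18 ≡ 3.
  x = λ² - 18 - 18 = 9 - 36 ≡ 14; y = λ·(18 - 14) - 8 ≡ 4. → (14, 4)
double: tangent at (14, 4): λ = (3·14² + 19)/(2·4) ≡ 33/8. 8⁻¹ ≡ 36 (mod 41), so λ ≡ 33·36 ≡ 40.
  x = λ² - 14 - 14 = 1600 - 28 ≡ 14; y = λ·(14 - 14) - 4 ≡ 37. → (14, 37)
add Q: (14, 37) + (18, 8). λ = (8 - 37)/(18 - 14) ≡ 12/4 mod 41. 4⁻¹ ≡ 31 (mod 41) since 4·31 = 124 ≡ 1, so λ ≡ 3.
  x = λ² - 14 - 18 = 9 - 32 ≡ 18; y = λ·(14 - 18) - 37 ≡ 33. → (18, 33)

(18, 33)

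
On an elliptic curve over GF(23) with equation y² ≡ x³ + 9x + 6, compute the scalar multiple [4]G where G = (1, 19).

O

Repeated addition: build up to 4G.
2G: tangent at (1, 19): λ = (3·1² + 9)/(2·19) ≡ 12/15. 15⁻¹ ≡ 20 (mod 23), so λ ≡ 12·20 ≡ 10.
  x = λ² - 1 - 1 = 100 - 2 ≡ 6; y = λ·(1 - 6) - 19 ≡ 0. → (6, 0)
3G: (6, 0) + (1, 19). λ = (19 - 0)/(1 - 6) ≡ 19/18 mod 23. 18⁻¹ ≡ 9 (mod 23), so λ ≡ 10.
  x = λ² - 6 - 1 = 100 - 7 ≡ 1; y = λ·(6 - 1) - 0 ≡ 4. → (1, 4)
4G: (1, 4) + (1, 19): same x and y₁ ≡ -y₂, so the sum is 𝒪.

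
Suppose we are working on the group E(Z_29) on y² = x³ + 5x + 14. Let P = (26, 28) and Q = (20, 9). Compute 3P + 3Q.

First 3P:
Repeated addition: build up to 3P.
2P: tangent at (26, 28): λ = (3·26² + 5)/(2·28) ≡ 3/27. 27⁻¹ ≡ 14 (mod 29), so λ ≡ 3·14 ≡ 13.
  x = λ² - 26 - 26 = 169 - 52 ≡ 1; y = λ·(26 - 1) - 28 ≡ 7. → (1, 7)
3P: (1, 7) + (26, 28). λ = (28 - 7)/(26 - 1) ≡ 21/25 mod 29. 25⁻¹ ≡ 7 (mod 29), so λ ≡ 2.
  x = λ² - 1 - 26 = 4 - 27 ≡ 6; y = λ·(1 - 6) - 7 ≡ 12. → (6, 12)
3P = (6, 12).
Next 3Q:
Repeated addition: build up to 3Q.
2Q: tangent at (20, 9): λ = (3·20² + 5)/(2·9) ≡ 16/18. 18⁻¹ ≡ 21 (mod 29), so λ ≡ 16·21 ≡ 17.
  x = λ² - 20 - 20 = 289 - 40 ≡ 17; y = λ·(20 - 17) - 9 ≡ 13. → (17, 13)
3Q: (17, 13) + (20, 9). λ = (9 - 13)/(20 - 17) ≡ 25/3 mod 29. 3⁻¹ ≡ 10 (mod 29) since 3·10 = 30 ≡ 1, so λ ≡ 18.
  x = λ² - 17 - 20 = 324 - 37 ≡ 26; y = λ·(17 - 26) - 13 ≡ 28. → (26, 28)
3Q = (26, 28).
Finally 3P + 3Q:
(6, 12) + (26, 28). λ = (28 - 12)/(26 - 6) ≡ 16/20 mod 29. 20⁻¹ ≡ 16 (mod 29) since 20·16 = 320 ≡ 1, so λ ≡ 24.
  x = λ² - 6 - 26 = 576 - 32 ≡ 22; y = λ·(6 - 22) - 12 ≡ 10. → (22, 10)

(22, 10)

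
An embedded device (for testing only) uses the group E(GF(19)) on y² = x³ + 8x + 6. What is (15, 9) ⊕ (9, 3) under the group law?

(15, 10)

(15, 9) + (9, 3). λ = (3 - 9)/(9 - 15) ≡ 13/13 mod 19. 13⁻¹ ≡ 3 (mod 19), so λ ≡ 1.
  x = λ² - 15 - 9 = 1 - 24 ≡ 15; y = λ·(15 - 15) - 9 ≡ 10. → (15, 10)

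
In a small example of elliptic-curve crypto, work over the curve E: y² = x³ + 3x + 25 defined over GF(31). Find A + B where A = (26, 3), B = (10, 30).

(26, 3) + (10, 30). λ = (30 - 3)/(10 - 26) ≡ 27/15 mod 31. 15⁻¹ ≡ 29 (mod 31), so λ ≡ 8.
  x = λ² - 26 - 10 = 64 - 36 ≡ 28; y = λ·(26 - 28) - 3 ≡ 12. → (28, 12)

(28, 12)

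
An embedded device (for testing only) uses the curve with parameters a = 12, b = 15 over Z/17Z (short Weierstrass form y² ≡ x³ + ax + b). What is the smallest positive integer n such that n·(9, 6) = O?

10

2P: tangent at (9, 6): λ = (3·9² + 12)/(2·6) ≡ 0/12. 12⁻¹ ≡ 10 (mod 17), so λ ≡ 0·10 ≡ 0.
  x = λ² - 9 - 9 = 0 - 18 ≡ 16; y = λ·(9 - 16) - 6 ≡ 11. → (16, 11)
3P: (16, 11) + (9, 6). λ = (6 - 11)/(9 - 16) ≡ 12/10 mod 17. 10⁻¹ ≡ 12 (mod 17), so λ ≡ 8.
  x = λ² - 16 - 9 = 64 - 25 ≡ 5; y = λ·(16 - 5) - 11 ≡ 9. → (5, 9)
4P: (5, 9) + (9, 6). λ = (6 - 9)/(9 - 5) ≡ 14/4 mod 17. 4⁻¹ ≡ 13 (mod 17), so λ ≡ 12.
  x = λ² - 5 - 9 = 144 - 14 ≡ 11; y = λ·(5 - 11) - 9 ≡ 4. → (11, 4)
5P: (11, 4) + (9, 6). λ = (6 - 4)/(9 - 11) ≡ 2/15 mod 17. 15⁻¹ ≡ 8 (mod 17), so λ ≡ 16.
  x = λ² - 11 - 9 = 256 - 20 ≡ 15; y = λ·(11 - 15) - 4 ≡ 0. → (15, 0)
6P: (15, 0) + (9, 6). λ = (6 - 0)/(9 - 15) ≡ 6/11 mod 17. 11⁻¹ ≡ 14 (mod 17), so λ ≡ 16.
  x = λ² - 15 - 9 = 256 - 24 ≡ 11; y = λ·(15 - 11) - 0 ≡ 13. → (11, 13)
7P: (11, 13) + (9, 6). λ = (6 - 13)/(9 - 11) ≡ 10/15 mod 17. 15⁻¹ ≡ 8 (mod 17), so λ ≡ 12.
  x = λ² - 11 - 9 = 144 - 20 ≡ 5; y = λ·(11 - 5) - 13 ≡ 8. → (5, 8)
8P: (5, 8) + (9, 6). λ = (6 - 8)/(9 - 5) ≡ 15/4 mod 17. 4⁻¹ ≡ 13 (mod 17) since 4·13 = 52 ≡ 1, so λ ≡ 8.
  x = λ² - 5 - 9 = 64 - 14 ≡ 16; y = λ·(5 - 16) - 8 ≡ 6. → (16, 6)
9P: (16, 6) + (9, 6). λ = (6 - 6)/(9 - 16) ≡ 0/10 mod 17. 10⁻¹ ≡ 12 (mod 17) since 10·12 = 120 ≡ 1, so λ ≡ 0.
  x = λ² - 16 - 9 = 0 - 25 ≡ 9; y = λ·(16 - 9) - 6 ≡ 11. → (9, 11)
10P: (9, 11) + (9, 6): same x and y₁ ≡ -y₂, so the sum is O.
10P = O, so the order is 10.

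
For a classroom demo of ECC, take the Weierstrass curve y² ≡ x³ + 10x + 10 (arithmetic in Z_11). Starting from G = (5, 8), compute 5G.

Repeated addition: build up to 5G.
2G: tangent at (5, 8): λ = (3·5² + 10)/(2·8) ≡ 8/5. 5⁻¹ ≡ 9 (mod 11), so λ ≡ 8·9 ≡ 6.
  x = λ² - 5 - 5 = 36 - 10 ≡ 4; y = λ·(5 - 4) - 8 ≡ 9. → (4, 9)
3G: (4, 9) + (5, 8). λ = (8 - 9)/(5 - 4) ≡ 10/1 mod 11. 1⁻¹ ≡ 1 (mod 11) since 1·1 = 1 ≡ 1, so λ ≡ 10.
  x = λ² - 4 - 5 = 100 - 9 ≡ 3; y = λ·(4 - 3) - 9 ≡ 1. → (3, 1)
4G: (3, 1) + (5, 8). λ = (8 - 1)/(5 - 3) ≡ 7/2 mod 11. 2⁻¹ ≡ 6 (mod 11) since 2·6 = 12 ≡ 1, so λ ≡ 9.
  x = λ² - 3 - 5 = 81 - 8 ≡ 7; y = λ·(3 - 7) - 1 ≡ 7. → (7, 7)
5G: (7, 7) + (5, 8). λ = (8 - 7)/(5 - 7) ≡ 1/9 mod 11. 9⁻¹ ≡ 5 (mod 11), so λ ≡ 5.
  x = λ² - 7 - 5 = 25 - 12 ≡ 2; y = λ·(7 - 2) - 7 ≡ 7. → (2, 7)

(2, 7)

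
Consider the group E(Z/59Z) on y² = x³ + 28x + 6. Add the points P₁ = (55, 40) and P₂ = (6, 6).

(55, 40) + (6, 6). λ = (6 - 40)/(6 - 55) ≡ 25/10 mod 59. 10⁻¹ ≡ 6 (mod 59), so λ ≡ 32.
  x = λ² - 55 - 6 = 1024 - 61 ≡ 19; y = λ·(55 - 19) - 40 ≡ 50. → (19, 50)

(19, 50)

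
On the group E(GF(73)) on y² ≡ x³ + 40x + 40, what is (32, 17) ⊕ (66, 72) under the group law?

(21, 33)

(32, 17) + (66, 72). λ = (72 - 17)/(66 - 32) ≡ 55/34 mod 73. 34⁻¹ ≡ 58 (mod 73), so λ ≡ 51.
  x = λ² - 32 - 66 = 2601 - 98 ≡ 21; y = λ·(32 - 21) - 17 ≡ 33. → (21, 33)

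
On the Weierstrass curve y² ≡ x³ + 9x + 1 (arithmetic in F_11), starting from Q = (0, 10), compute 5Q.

(0, 10)

Repeated addition: build up to 5Q.
2Q: tangent at (0, 10): λ = (3·0² + 9)/(2·10) ≡ 9/9. 9⁻¹ ≡ 5 (mod 11), so λ ≡ 9·5 ≡ 1.
  x = λ² - 0 - 0 = 1 - 0 ≡ 1; y = λ·(0 - 1) - 10 ≡ 0. → (1, 0)
3Q: (1, 0) + (0, 10). λ = (10 - 0)/(0 - 1) ≡ 10/10 mod 11. 10⁻¹ ≡ 10 (mod 11) since 10·10 = 100 ≡ 1, so λ ≡ 1.
  x = λ² - 1 - 0 = 1 - 1 ≡ 0; y = λ·(1 - 0) - 0 ≡ 1. → (0, 1)
4Q: (0, 1) + (0, 10): same x and y₁ ≡ -y₂, so the sum is 𝒪.
5Q: 𝒪 + (0, 10) = (0, 10) (identity).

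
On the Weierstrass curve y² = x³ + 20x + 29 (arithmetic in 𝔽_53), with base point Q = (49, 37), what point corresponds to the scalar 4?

Double-and-add on 4 = (100)₂. Start with Q = (49, 37) for the leading 1-bit.
double: tangent at (49, 37): λ = (3·49² + 20)/(2·37) ≡ 15/21. 21⁻¹ ≡ 48 (mod 53) since 21·48 = 1008 ≡ 1, so λ ≡ 15·48 ≡ 31.
  x = λ² - 49 - 49 = 961 - 98 ≡ 15; y = λ·(49 - 15) - 37 ≡ 10. → (15, 10)
double: tangent at (15, 10): λ = (3·15² + 20)/(2·10) ≡ 6/20. 20⁻¹ ≡ 8 (mod 53), so λ ≡ 6·8 ≡ 48.
  x = λ² - 15 - 15 = 2304 - 30 ≡ 48; y = λ·(15 - 48) - 10 ≡ 49. → (48, 49)

(48, 49)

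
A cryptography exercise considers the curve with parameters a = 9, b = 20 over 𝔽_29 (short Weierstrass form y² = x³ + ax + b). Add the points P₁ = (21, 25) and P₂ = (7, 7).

(21, 4)

(21, 25) + (7, 7). λ = (7 - 25)/(7 - 21) ≡ 11/15 mod 29. 15⁻¹ ≡ 2 (mod 29), so λ ≡ 22.
  x = λ² - 21 - 7 = 484 - 28 ≡ 21; y = λ·(21 - 21) - 25 ≡ 4. → (21, 4)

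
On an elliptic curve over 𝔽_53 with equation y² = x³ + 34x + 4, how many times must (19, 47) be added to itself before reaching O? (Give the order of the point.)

6

2P: tangent at (19, 47): λ = (3·19² + 34)/(2·47) ≡ 4/41. 41⁻¹ ≡ 22 (mod 53) since 41·22 = 902 ≡ 1, so λ ≡ 4·22 ≡ 35.
  x = λ² - 19 - 19 = 1225 - 38 ≡ 21; y = λ·(19 - 21) - 47 ≡ 42. → (21, 42)
3P: (21, 42) + (19, 47). λ = (47 - 42)/(19 - 21) ≡ 5/51 mod 53. 51⁻¹ ≡ 26 (mod 53), so λ ≡ 24.
  x = λ² - 21 - 19 = 576 - 40 ≡ 6; y = λ·(21 - 6) - 42 ≡ 0. → (6, 0)
4P: (6, 0) + (19, 47). λ = (47 - 0)/(19 - 6) ≡ 47/13 mod 53. 13⁻¹ ≡ 49 (mod 53) since 13·49 = 637 ≡ 1, so λ ≡ 24.
  x = λ² - 6 - 19 = 576 - 25 ≡ 21; y = λ·(6 - 21) - 0 ≡ 11. → (21, 11)
5P: (21, 11) + (19, 47). λ = (47 - 11)/(19 - 21) ≡ 36/51 mod 53. 51⁻¹ ≡ 26 (mod 53), so λ ≡ 35.
  x = λ² - 21 - 19 = 1225 - 40 ≡ 19; y = λ·(21 - 19) - 11 ≡ 6. → (19, 6)
6P: (19, 6) + (19, 47): same x and y₁ ≡ -y₂, so the sum is O.
6P = O, so the order is 6.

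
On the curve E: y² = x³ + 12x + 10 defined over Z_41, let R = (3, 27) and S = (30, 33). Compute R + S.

(3, 27) + (30, 33). λ = (33 - 27)/(30 - 3) ≡ 6/27 mod 41. 27⁻¹ ≡ 38 (mod 41) since 27·38 = 1026 ≡ 1, so λ ≡ 23.
  x = λ² - 3 - 30 = 529 - 33 ≡ 4; y = λ·(3 - 4) - 27 ≡ 32. → (4, 32)

(4, 32)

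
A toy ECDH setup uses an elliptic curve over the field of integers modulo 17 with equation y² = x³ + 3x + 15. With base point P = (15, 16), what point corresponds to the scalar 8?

Double-and-add on 8 = (1000)₂. Start with P = (15, 16) for the leading 1-bit.
double: tangent at (15, 16): λ = (3·15² + 3)/(2·16) ≡ 15/15. 15⁻¹ ≡ 8 (mod 17), so λ ≡ 15·8 ≡ 1.
  x = λ² - 15 - 15 = 1 - 30 ≡ 5; y = λ·(15 - 5) - 16 ≡ 11. → (5, 11)
double: tangent at (5, 11): λ = (3·5² + 3)/(2·11) ≡ 10/5. 5⁻¹ ≡ 7 (mod 17) since 5·7 = 35 ≡ 1, so λ ≡ 10·7 ≡ 2.
  x = λ² - 5 - 5 = 4 - 10 ≡ 11; y = λ·(5 - 11) - 11 ≡ 11. → (11, 11)
double: tangent at (11, 11): λ = (3·11² + 3)/(2·11) ≡ 9/5. 5⁻¹ ≡ 7 (mod 17) since 5·7 = 35 ≡ 1, so λ ≡ 9·7 ≡ 12.
  x = λ² - 11 - 11 = 144 - 22 ≡ 3; y = λ·(11 - 3) - 11 ≡ 0. → (3, 0)

(3, 0)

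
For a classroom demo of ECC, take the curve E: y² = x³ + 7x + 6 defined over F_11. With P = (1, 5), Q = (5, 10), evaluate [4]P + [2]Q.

(10, 3)

First 4P:
Double-and-add on 4 = (100)₂. Start with P = (1, 5) for the leading 1-bit.
double: tangent at (1, 5): λ = (3·1² + 7)/(2·5) ≡ 10/10. 10⁻¹ ≡ 10 (mod 11), so λ ≡ 10·10 ≡ 1.
  x = λ² - 1 - 1 = 1 - 2 ≡ 10; y = λ·(1 - 10) - 5 ≡ 8. → (10, 8)
double: tangent at (10, 8): λ = (3·10² + 7)/(2·8) ≡ 10/5. 5⁻¹ ≡ 9 (mod 11), so λ ≡ 10·9 ≡ 2.
  x = λ² - 10 - 10 = 4 - 20 ≡ 6; y = λ·(10 - 6) - 8 ≡ 0. → (6, 0)
4P = (6, 0).
Next 2Q:
Repeated addition: build up to 2Q.
2Q: tangent at (5, 10): λ = (3·5² + 7)/(2·10) ≡ 5/9. 9⁻¹ ≡ 5 (mod 11), so λ ≡ 5·5 ≡ 3.
  x = λ² - 5 - 5 = 9 - 10 ≡ 10; y = λ·(5 - 10) - 10 ≡ 8. → (10, 8)
2Q = (10, 8).
Finally 4P + 2Q:
(6, 0) + (10, 8). λ = (8 - 0)/(10 - 6) ≡ 8/4 mod 11. 4⁻¹ ≡ 3 (mod 11) since 4·3 = 12 ≡ 1, so λ ≡ 2.
  x = λ² - 6 - 10 = 4 - 16 ≡ 10; y = λ·(6 - 10) - 0 ≡ 3. → (10, 3)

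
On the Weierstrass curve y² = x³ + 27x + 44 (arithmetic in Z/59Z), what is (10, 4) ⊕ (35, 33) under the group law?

(10, 4) + (35, 33). λ = (33 - 4)/(35 - 10) ≡ 29/25 mod 59. 25⁻¹ ≡ 26 (mod 59), so λ ≡ 46.
  x = λ² - 10 - 35 = 2116 - 45 ≡ 6; y = λ·(10 - 6) - 4 ≡ 3. → (6, 3)

(6, 3)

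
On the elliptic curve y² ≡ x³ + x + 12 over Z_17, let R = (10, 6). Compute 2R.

tangent at (10, 6): λ = (3·10² + 1)/(2·6) ≡ 12/12. 12⁻¹ ≡ 10 (mod 17), so λ ≡ 12·10 ≡ 1.
  x = λ² - 10 - 10 = 1 - 20 ≡ 15; y = λ·(10 - 15) - 6 ≡ 6. → (15, 6)

(15, 6)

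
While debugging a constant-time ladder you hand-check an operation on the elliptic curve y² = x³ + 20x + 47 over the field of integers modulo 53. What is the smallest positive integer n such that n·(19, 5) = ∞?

10

2P: tangent at (19, 5): λ = (3·19² + 20)/(2·5) ≡ 43/10. 10⁻¹ ≡ 16 (mod 53) since 10·16 = 160 ≡ 1, so λ ≡ 43·16 ≡ 52.
  x = λ² - 19 - 19 = 2704 - 38 ≡ 16; y = λ·(19 - 16) - 5 ≡ 45. → (16, 45)
3P: (16, 45) + (19, 5). λ = (5 - 45)/(19 - 16) ≡ 13/3 mod 53. 3⁻¹ ≡ 18 (mod 53), so λ ≡ 22.
  x = λ² - 16 - 19 = 484 - 35 ≡ 25; y = λ·(16 - 25) - 45 ≡ 22. → (25, 22)
4P: (25, 22) + (19, 5). λ = (5 - 22)/(19 - 25) ≡ 36/47 mod 53. 47⁻¹ ≡ 44 (mod 53), so λ ≡ 47.
  x = λ² - 25 - 19 = 2209 - 44 ≡ 45; y = λ·(25 - 45) - 22 ≡ 45. → (45, 45)
5P: (45, 45) + (19, 5). λ = (5 - 45)/(19 - 45) ≡ 13/27 mod 53. 27⁻¹ ≡ 2 (mod 53), so λ ≡ 26.
  x = λ² - 45 - 19 = 676 - 64 ≡ 29; y = λ·(45 - 29) - 45 ≡ 0. → (29, 0)
6P: (29, 0) + (19, 5). λ = (5 - 0)/(19 - 29) ≡ 5/43 mod 53. 43⁻¹ ≡ 37 (mod 53), so λ ≡ 26.
  x = λ² - 29 - 19 = 676 - 48 ≡ 45; y = λ·(29 - 45) - 0 ≡ 8. → (45, 8)
7P: (45, 8) + (19, 5). λ = (5 - 8)/(19 - 45) ≡ 50/27 mod 53. 27⁻¹ ≡ 2 (mod 53) since 27·2 = 54 ≡ 1, so λ ≡ 47.
  x = λ² - 45 - 19 = 2209 - 64 ≡ 25; y = λ·(45 - 25) - 8 ≡ 31. → (25, 31)
8P: (25, 31) + (19, 5). λ = (5 - 31)/(19 - 25) ≡ 27/47 mod 53. 47⁻¹ ≡ 44 (mod 53), so λ ≡ 22.
  x = λ² - 25 - 19 = 484 - 44 ≡ 16; y = λ·(25 - 16) - 31 ≡ 8. → (16, 8)
9P: (16, 8) + (19, 5). λ = (5 - 8)/(19 - 16) ≡ 50/3 mod 53. 3⁻¹ ≡ 18 (mod 53), so λ ≡ 52.
  x = λ² - 16 - 19 = 2704 - 35 ≡ 19; y = λ·(16 - 19) - 8 ≡ 48. → (19, 48)
10P: (19, 48) + (19, 5): same x and y₁ ≡ -y₂, so the sum is ∞.
10P = ∞, so the order is 10.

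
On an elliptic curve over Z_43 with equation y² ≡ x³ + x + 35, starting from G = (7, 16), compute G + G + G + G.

(4, 24)

Double-and-add on 4 = (100)₂. Start with G = (7, 16) for the leading 1-bit.
double: tangent at (7, 16): λ = (3·7² + 1)/(2·16) ≡ 19/32. 32⁻¹ ≡ 39 (mod 43) since 32·39 = 1248 ≡ 1, so λ ≡ 19·39 ≡ 10.
  x = λ² - 7 - 7 = 100 - 14 ≡ 0; y = λ·(7 - 0) - 16 ≡ 11. → (0, 11)
double: tangent at (0, 11): λ = (3·0² + 1)/(2·11) ≡ 1/22. 22⁻¹ ≡ 2 (mod 43), so λ ≡ 1·2 ≡ 2.
  x = λ² - 0 - 0 = 4 - 0 ≡ 4; y = λ·(0 - 4) - 11 ≡ 24. → (4, 24)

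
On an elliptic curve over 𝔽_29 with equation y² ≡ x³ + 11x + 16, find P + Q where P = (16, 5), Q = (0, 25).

(16, 5) + (0, 25). λ = (25 - 5)/(0 - 16) ≡ 20/13 mod 29. 13⁻¹ ≡ 9 (mod 29) since 13·9 = 117 ≡ 1, so λ ≡ 6.
  x = λ² - 16 - 0 = 36 - 16 ≡ 20; y = λ·(16 - 20) - 5 ≡ 0. → (20, 0)

(20, 0)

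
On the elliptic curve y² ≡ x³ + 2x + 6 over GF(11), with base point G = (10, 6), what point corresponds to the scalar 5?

(5, 3)

Repeated addition: build up to 5G.
2G: tangent at (10, 6): λ = (3·10² + 2)/(2·6) ≡ 5/1. 1⁻¹ ≡ 1 (mod 11) since 1·1 = 1 ≡ 1, so λ ≡ 5·1 ≡ 5.
  x = λ² - 10 - 10 = 25 - 20 ≡ 5; y = λ·(10 - 5) - 6 ≡ 8. → (5, 8)
3G: (5, 8) + (10, 6). λ = (6 - 8)/(10 - 5) ≡ 9/5 mod 11. 5⁻¹ ≡ 9 (mod 11), so λ ≡ 4.
  x = λ² - 5 - 10 = 16 - 15 ≡ 1; y = λ·(5 - 1) - 8 ≡ 8. → (1, 8)
4G: (1, 8) + (10, 6). λ = (6 - 8)/(10 - 1) ≡ 9/9 mod 11. 9⁻¹ ≡ 5 (mod 11) since 9·5 = 45 ≡ 1, so λ ≡ 1.
  x = λ² - 1 - 10 = 1 - 11 ≡ 1; y = λ·(1 - 1) - 8 ≡ 3. → (1, 3)
5G: (1, 3) + (10, 6). λ = (6 - 3)/(10 - 1) ≡ 3/9 mod 11. 9⁻¹ ≡ 5 (mod 11) since 9·5 = 45 ≡ 1, so λ ≡ 4.
  x = λ² - 1 - 10 = 16 - 11 ≡ 5; y = λ·(1 - 5) - 3 ≡ 3. → (5, 3)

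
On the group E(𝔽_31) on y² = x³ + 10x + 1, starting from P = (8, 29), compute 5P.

Double-and-add on 5 = (101)₂. Start with P = (8, 29) for the leading 1-bit.
double: tangent at (8, 29): λ = (3·8² + 10)/(2·29) ≡ 16/27. 27⁻¹ ≡ 23 (mod 31), so λ ≡ 16·23 ≡ 27.
  x = λ² - 8 - 8 = 729 - 16 ≡ 0; y = λ·(8 - 0) - 29 ≡ 1. → (0, 1)
double: tangent at (0, 1): λ = (3·0² + 10)/(2·1) ≡ 10/2. 2⁻¹ ≡ 16 (mod 31), so λ ≡ 10·16 ≡ 5.
  x = λ² - 0 - 0 = 25 - 0 ≡ 25; y = λ·(0 - 25) - 1 ≡ 29. → (25, 29)
add P: (25, 29) + (8, 29). λ = (29 - 29)/(8 - 25) ≡ 0/14 mod 31. 14⁻¹ ≡ 20 (mod 31), so λ ≡ 0.
  x = λ² - 25 - 8 = 0 - 33 ≡ 29; y = λ·(25 - 29) - 29 ≡ 2. → (29, 2)

(29, 2)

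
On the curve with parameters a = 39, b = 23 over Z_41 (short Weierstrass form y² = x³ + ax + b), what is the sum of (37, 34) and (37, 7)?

O

The two points share x = 37 and their y-coordinates satisfy 34 + 7 ≡ 0 (mod 41), so they are inverses. Their sum is O.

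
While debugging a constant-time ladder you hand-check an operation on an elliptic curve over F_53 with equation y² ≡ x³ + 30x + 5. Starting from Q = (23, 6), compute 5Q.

Double-and-add on 5 = (101)₂. Start with Q = (23, 6) for the leading 1-bit.
double: tangent at (23, 6): λ = (3·23² + 30)/(2·6) ≡ 27/12. 12⁻¹ ≡ 31 (mod 53) since 12·31 = 372 ≡ 1, so λ ≡ 27·31 ≡ 42.
  x = λ² - 23 - 23 = 1764 - 46 ≡ 22; y = λ·(23 - 22) - 6 ≡ 36. → (22, 36)
double: tangent at (22, 36): λ = (3·22² + 30)/(2·36) ≡ 51/19. 19⁻¹ ≡ 14 (mod 53) since 19·14 = 266 ≡ 1, so λ ≡ 51·14 ≡ 25.
  x = λ² - 22 - 22 = 625 - 44 ≡ 51; y = λ·(22 - 51) - 36 ≡ 34. → (51, 34)
add Q: (51, 34) + (23, 6). λ = (6 - 34)/(23 - 51) ≡ 25/25 mod 53. 25⁻¹ ≡ 17 (mod 53), so λ ≡ 1.
  x = λ² - 51 - 23 = 1 - 74 ≡ 33; y = λ·(51 - 33) - 34 ≡ 37. → (33, 37)

(33, 37)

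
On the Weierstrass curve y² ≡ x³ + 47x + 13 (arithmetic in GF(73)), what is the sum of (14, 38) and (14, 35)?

The two points share x = 14 and their y-coordinates satisfy 38 + 35 ≡ 0 (mod 73), so they are inverses. Their sum is O.

O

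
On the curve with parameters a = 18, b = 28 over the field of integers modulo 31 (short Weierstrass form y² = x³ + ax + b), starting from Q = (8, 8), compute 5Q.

(30, 3)

Double-and-add on 5 = (101)₂. Start with Q = (8, 8) for the leading 1-bit.
double: tangent at (8, 8): λ = (3·8² + 18)/(2·8) ≡ 24/16. 16⁻¹ ≡ 2 (mod 31), so λ ≡ 24·2 ≡ 17.
  x = λ² - 8 - 8 = 289 - 16 ≡ 25; y = λ·(8 - 25) - 8 ≡ 13. → (25, 13)
double: tangent at (25, 13): λ = (3·25² + 18)/(2·13) ≡ 2/26. 26⁻¹ ≡ 6 (mod 31), so λ ≡ 2·6 ≡ 12.
  x = λ² - 25 - 25 = 144 - 50 ≡ 1; y = λ·(25 - 1) - 13 ≡ 27. → (1, 27)
add Q: (1, 27) + (8, 8). λ = (8 - 27)/(8 - 1) ≡ 12/7 mod 31. 7⁻¹ ≡ 9 (mod 31) since 7·9 = 63 ≡ 1, so λ ≡ 15.
  x = λ² - 1 - 8 = 225 - 9 ≡ 30; y = λ·(1 - 30) - 27 ≡ 3. → (30, 3)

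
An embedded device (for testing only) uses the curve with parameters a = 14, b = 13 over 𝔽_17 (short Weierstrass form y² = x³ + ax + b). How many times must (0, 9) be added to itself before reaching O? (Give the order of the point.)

5

2P: tangent at (0, 9): λ = (3·0² + 14)/(2·9) ≡ 14/1. 1⁻¹ ≡ 1 (mod 17), so λ ≡ 14·1 ≡ 14.
  x = λ² - 0 - 0 = 196 - 0 ≡ 9; y = λ·(0 - 9) - 9 ≡ 1. → (9, 1)
3P: (9, 1) + (0, 9). λ = (9 - 1)/(0 - 9) ≡ 8/8 mod 17. 8⁻¹ ≡ 15 (mod 17), so λ ≡ 1.
  x = λ² - 9 - 0 = 1 - 9 ≡ 9; y = λ·(9 - 9) - 1 ≡ 16. → (9, 16)
4P: (9, 16) + (0, 9). λ = (9 - 16)/(0 - 9) ≡ 10/8 mod 17. 8⁻¹ ≡ 15 (mod 17), so λ ≡ 14.
  x = λ² - 9 - 0 = 196 - 9 ≡ 0; y = λ·(9 - 0) - 16 ≡ 8. → (0, 8)
5P: (0, 8) + (0, 9): same x and y₁ ≡ -y₂, so the sum is O.
5P = O, so the order is 5.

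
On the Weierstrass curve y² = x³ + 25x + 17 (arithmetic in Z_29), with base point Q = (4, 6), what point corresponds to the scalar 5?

(10, 7)

Double-and-add on 5 = (101)₂. Start with Q = (4, 6) for the leading 1-bit.
double: tangent at (4, 6): λ = (3·4² + 25)/(2·6) ≡ 15/12. 12⁻¹ ≡ 17 (mod 29) since 12·17 = 204 ≡ 1, so λ ≡ 15·17 ≡ 23.
  x = λ² - 4 - 4 = 529 - 8 ≡ 28; y = λ·(4 - 28) - 6 ≡ 22. → (28, 22)
double: tangent at (28, 22): λ = (3·28² + 25)/(2·22) ≡ 28/15. 15⁻¹ ≡ 2 (mod 29), so λ ≡ 28·2 ≡ 27.
  x = λ² - 28 - 28 = 729 - 56 ≡ 6; y = λ·(28 - 6) - 22 ≡ 21. → (6, 21)
add Q: (6, 21) + (4, 6). λ = (6 - 21)/(4 - 6) ≡ 14/27 mod 29. 27⁻¹ ≡ 14 (mod 29), so λ ≡ 22.
  x = λ² - 6 - 4 = 484 - 10 ≡ 10; y = λ·(6 - 10) - 21 ≡ 7. → (10, 7)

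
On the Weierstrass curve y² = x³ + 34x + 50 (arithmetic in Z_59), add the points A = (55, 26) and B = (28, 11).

(55, 26) + (28, 11). λ = (11 - 26)/(28 - 55) ≡ 44/32 mod 59. 32⁻¹ ≡ 24 (mod 59) since 32·24 = 768 ≡ 1, so λ ≡ 53.
  x = λ² - 55 - 28 = 2809 - 83 ≡ 12; y = λ·(55 - 12) - 26 ≡ 11. → (12, 11)

(12, 11)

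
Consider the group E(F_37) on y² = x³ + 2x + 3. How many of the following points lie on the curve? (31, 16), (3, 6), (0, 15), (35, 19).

(31, 16): 16² ≡ 34, rhs ≡ 34 → on.
(3, 6): 6² ≡ 36, rhs ≡ 36 → on.
(0, 15): 15² ≡ 3, rhs ≡ 3 → on.
(35, 19): 19² ≡ 28, rhs ≡ 28 → on.

4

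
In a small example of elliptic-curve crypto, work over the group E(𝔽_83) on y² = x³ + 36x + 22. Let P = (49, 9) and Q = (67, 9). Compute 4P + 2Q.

(30, 31)

First 4P:
Repeated addition: build up to 4P.
2P: tangent at (49, 9): λ = (3·49² + 36)/(2·9) ≡ 18/18. 18⁻¹ ≡ 60 (mod 83), so λ ≡ 18·60 ≡ 1.
  x = λ² - 49 - 49 = 1 - 98 ≡ 69; y = λ·(49 - 69) - 9 ≡ 54. → (69, 54)
3P: (69, 54) + (49, 9). λ = (9 - 54)/(49 - 69) ≡ 38/63 mod 83. 63⁻¹ ≡ 29 (mod 83), so λ ≡ 23.
  x = λ² - 69 - 49 = 529 - 118 ≡ 79; y = λ·(69 - 79) - 54 ≡ 48. → (79, 48)
4P: (79, 48) + (49, 9). λ = (9 - 48)/(49 - 79) ≡ 44/53 mod 83. 53⁻¹ ≡ 47 (mod 83), so λ ≡ 76.
  x = λ² - 79 - 49 = 5776 - 128 ≡ 4; y = λ·(79 - 4) - 48 ≡ 8. → (4, 8)
4P = (4, 8).
Next 2Q:
Repeated addition: build up to 2Q.
2Q: tangent at (67, 9): λ = (3·67² + 36)/(2·9) ≡ 57/18. 18⁻¹ ≡ 60 (mod 83), so λ ≡ 57·60 ≡ 17.
  x = λ² - 67 - 67 = 289 - 134 ≡ 72; y = λ·(67 - 72) - 9 ≡ 72. → (72, 72)
2Q = (72, 72).
Finally 4P + 2Q:
(4, 8) + (72, 72). λ = (72 - 8)/(72 - 4) ≡ 64/68 mod 83. 68⁻¹ ≡ 11 (mod 83), so λ ≡ 40.
  x = λ² - 4 - 72 = 1600 - 76 ≡ 30; y = λ·(4 - 30) - 8 ≡ 31. → (30, 31)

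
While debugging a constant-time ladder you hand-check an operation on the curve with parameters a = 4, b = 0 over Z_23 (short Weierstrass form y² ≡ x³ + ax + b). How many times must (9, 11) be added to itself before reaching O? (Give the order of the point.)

2P: tangent at (9, 11): λ = (3·9² + 4)/(2·11) ≡ 17/22. 22⁻¹ ≡ 22 (mod 23), so λ ≡ 17·22 ≡ 6.
  x = λ² - 9 - 9 = 36 - 18 ≡ 18; y = λ·(9 - 18) - 11 ≡ 4. → (18, 4)
3P: (18, 4) + (9, 11). λ = (11 - 4)/(9 - 18) ≡ 7/14 mod 23. 14⁻¹ ≡ 5 (mod 23) since 14·5 = 70 ≡ 1, so λ ≡ 12.
  x = λ² - 18 - 9 = 144 - 27 ≡ 2; y = λ·(18 - 2) - 4 ≡ 4. → (2, 4)
4P: (2, 4) + (9, 11). λ = (11 - 4)/(9 - 2) ≡ 7/7 mod 23. 7⁻¹ ≡ 10 (mod 23), so λ ≡ 1.
  x = λ² - 2 - 9 = 1 - 11 ≡ 13; y = λ·(2 - 13) - 4 ≡ 8. → (13, 8)
5P: (13, 8) + (9, 11). λ = (11 - 8)/(9 - 13) ≡ 3/19 mod 23. 19⁻¹ ≡ 17 (mod 23), so λ ≡ 5.
  x = λ² - 13 - 9 = 25 - 22 ≡ 3; y = λ·(13 - 3) - 8 ≡ 19. → (3, 19)
6P: (3, 19) + (9, 11). λ = (11 - 19)/(9 - 3) ≡ 15/6 mod 23. 6⁻¹ ≡ 4 (mod 23) since 6·4 = 24 ≡ 1, so λ ≡ 14.
  x = λ² - 3 - 9 = 196 - 12 ≡ 0; y = λ·(3 - 0) - 19 ≡ 0. → (0, 0)
7P: (0, 0) + (9, 11). λ = (11 - 0)/(9 - 0) ≡ 11/9 mod 23. 9⁻¹ ≡ 18 (mod 23), so λ ≡ 14.
  x = λ² - 0 - 9 = 196 - 9 ≡ 3; y = λ·(0 - 3) - 0 ≡ 4. → (3, 4)
8P: (3, 4) + (9, 11). λ = (11 - 4)/(9 - 3) ≡ 7/6 mod 23. 6⁻¹ ≡ 4 (mod 23), so λ ≡ 5.
  x = λ² - 3 - 9 = 25 - 12 ≡ 13; y = λ·(3 - 13) - 4 ≡ 15. → (13, 15)
9P: (13, 15) + (9, 11). λ = (11 - 15)/(9 - 13) ≡ 19/19 mod 23. 19⁻¹ ≡ 17 (mod 23), so λ ≡ 1.
  x = λ² - 13 - 9 = 1 - 22 ≡ 2; y = λ·(13 - 2) - 15 ≡ 19. → (2, 19)
10P: (2, 19) + (9, 11). λ = (11 - 19)/(9 - 2) ≡ 15/7 mod 23. 7⁻¹ ≡ 10 (mod 23), so λ ≡ 12.
  x = λ² - 2 - 9 = 144 - 11 ≡ 18; y = λ·(2 - 18) - 19 ≡ 19. → (18, 19)
11P: (18, 19) + (9, 11). λ = (11 - 19)/(9 - 18) ≡ 15/14 mod 23. 14⁻¹ ≡ 5 (mod 23) since 14·5 = 70 ≡ 1, so λ ≡ 6.
  x = λ² - 18 - 9 = 36 - 27 ≡ 9; y = λ·(18 - 9) - 19 ≡ 12. → (9, 12)
12P: (9, 12) + (9, 11): same x and y₁ ≡ -y₂, so the sum is O.
12P = O, so the order is 12.

12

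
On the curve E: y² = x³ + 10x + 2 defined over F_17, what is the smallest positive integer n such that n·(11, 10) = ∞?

11

2P: tangent at (11, 10): λ = (3·11² + 10)/(2·10) ≡ 16/3. 3⁻¹ ≡ 6 (mod 17) since 3·6 = 18 ≡ 1, so λ ≡ 16·6 ≡ 11.
  x = λ² - 11 - 11 = 121 - 22 ≡ 14; y = λ·(11 - 14) - 10 ≡ 8. → (14, 8)
3P: (14, 8) + (11, 10). λ = (10 - 8)/(11 - 14) ≡ 2/14 mod 17. 14⁻¹ ≡ 11 (mod 17) since 14·11 = 154 ≡ 1, so λ ≡ 5.
  x = λ² - 14 - 11 = 25 - 25 ≡ 0; y = λ·(14 - 0) - 8 ≡ 11. → (0, 11)
4P: (0, 11) + (11, 10). λ = (10 - 11)/(11 - 0) ≡ 16/11 mod 17. 11⁻¹ ≡ 14 (mod 17) since 11·14 = 154 ≡ 1, so λ ≡ 3.
  x = λ² - 0 - 11 = 9 - 11 ≡ 15; y = λ·(0 - 15) - 11 ≡ 12. → (15, 12)
5P: (15, 12) + (11, 10). λ = (10 - 12)/(11 - 15) ≡ 15/13 mod 17. 13⁻¹ ≡ 4 (mod 17), so λ ≡ 9.
  x = λ² - 15 - 11 = 81 - 26 ≡ 4; y = λ·(15 - 4) - 12 ≡ 2. → (4, 2)
6P: (4, 2) + (11, 10). λ = (10 - 2)/(11 - 4) ≡ 8/7 mod 17. 7⁻¹ ≡ 5 (mod 17), so λ ≡ 6.
  x = λ² - 4 - 11 = 36 - 15 ≡ 4; y = λ·(4 - 4) - 2 ≡ 15. → (4, 15)
7P: (4, 15) + (11, 10). λ = (10 - 15)/(11 - 4) ≡ 12/7 mod 17. 7⁻¹ ≡ 5 (mod 17), so λ ≡ 9.
  x = λ² - 4 - 11 = 81 - 15 ≡ 15; y = λ·(4 - 15) - 15 ≡ 5. → (15, 5)
8P: (15, 5) + (11, 10). λ = (10 - 5)/(11 - 15) ≡ 5/13 mod 17. 13⁻¹ ≡ 4 (mod 17), so λ ≡ 3.
  x = λ² - 15 - 11 = 9 - 26 ≡ 0; y = λ·(15 - 0) - 5 ≡ 6. → (0, 6)
9P: (0, 6) + (11, 10). λ = (10 - 6)/(11 - 0) ≡ 4/11 mod 17. 11⁻¹ ≡ 14 (mod 17), so λ ≡ 5.
  x = λ² - 0 - 11 = 25 - 11 ≡ 14; y = λ·(0 - 14) - 6 ≡ 9. → (14, 9)
10P: (14, 9) + (11, 10). λ = (10 - 9)/(11 - 14) ≡ 1/14 mod 17. 14⁻¹ ≡ 11 (mod 17) since 14·11 = 154 ≡ 1, so λ ≡ 11.
  x = λ² - 14 - 11 = 121 - 25 ≡ 11; y = λ·(14 - 11) - 9 ≡ 7. → (11, 7)
11P: (11, 7) + (11, 10): same x and y₁ ≡ -y₂, so the sum is ∞.
11P = ∞, so the order is 11.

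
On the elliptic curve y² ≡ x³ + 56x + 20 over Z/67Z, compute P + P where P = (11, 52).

tangent at (11, 52): λ = (3·11² + 56)/(2·52) ≡ 17/37. 37⁻¹ ≡ 29 (mod 67), so λ ≡ 17·29 ≡ 24.
  x = λ² - 11 - 11 = 576 - 22 ≡ 18; y = λ·(11 - 18) - 52 ≡ 48. → (18, 48)

(18, 48)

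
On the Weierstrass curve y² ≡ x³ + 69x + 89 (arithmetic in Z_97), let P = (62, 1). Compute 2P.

(38, 16)

tangent at (62, 1): λ = (3·62² + 69)/(2·1) ≡ 58/2. 2⁻¹ ≡ 49 (mod 97) since 2·49 = 98 ≡ 1, so λ ≡ 58·49 ≡ 29.
  x = λ² - 62 - 62 = 841 - 124 ≡ 38; y = λ·(62 - 38) - 1 ≡ 16. → (38, 16)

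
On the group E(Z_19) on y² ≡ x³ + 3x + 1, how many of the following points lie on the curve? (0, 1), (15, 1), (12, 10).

2

(0, 1): 1² ≡ 1, rhs ≡ 1 → on.
(15, 1): 1² ≡ 1, rhs ≡ 1 → on.
(12, 10): 10² ≡ 5, rhs ≡ 17 → off.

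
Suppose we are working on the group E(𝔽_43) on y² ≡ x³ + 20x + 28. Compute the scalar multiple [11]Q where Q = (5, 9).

(5, 9)

Double-and-add on 11 = (1011)₂. Start with Q = (5, 9) for the leading 1-bit.
double: tangent at (5, 9): λ = (3·5² + 20)/(2·9) ≡ 9/18. 18⁻¹ ≡ 12 (mod 43), so λ ≡ 9·12 ≡ 22.
  x = λ² - 5 - 5 = 484 - 10 ≡ 1; y = λ·(5 - 1) - 9 ≡ 36. → (1, 36)
double: tangent at (1, 36): λ = (3·1² + 20)/(2·36) ≡ 23/29. 29⁻¹ ≡ 3 (mod 43), so λ ≡ 23·3 ≡ 26.
  x = λ² - 1 - 1 = 676 - 2 ≡ 29; y = λ·(1 - 29) - 36 ≡ 10. → (29, 10)
add Q: (29, 10) + (5, 9). λ = (9 - 10)/(5 - 29) ≡ 42/19 mod 43. 19⁻¹ ≡ 34 (mod 43), so λ ≡ 9.
  x = λ² - 29 - 5 = 81 - 34 ≡ 4; y = λ·(29 - 4) - 10 ≡ 0. → (4, 0)
double: (4, 0) + (4, 0): same x and y₁ ≡ -y₂, so the sum is O.
add Q: O + (5, 9) = (5, 9) (identity).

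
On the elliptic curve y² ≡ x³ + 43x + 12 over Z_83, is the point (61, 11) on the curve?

y² = 11² ≡ 38; x³ + 43x + 12 = 229616 ≡ 38 (mod 83). 38 = 38.

yes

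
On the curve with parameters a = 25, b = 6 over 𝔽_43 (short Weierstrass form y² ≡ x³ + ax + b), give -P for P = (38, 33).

(38, 10)

-(38, 33) = (38, -33 mod 43) = (38, 10).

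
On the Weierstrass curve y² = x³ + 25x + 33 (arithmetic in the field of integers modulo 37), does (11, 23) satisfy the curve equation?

y² = 23² ≡ 11; x³ + 25x + 33 = 1639 ≡ 11 (mod 37). 11 = 11.

yes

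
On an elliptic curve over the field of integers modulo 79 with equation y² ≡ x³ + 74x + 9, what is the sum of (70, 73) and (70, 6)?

O

The two points share x = 70 and their y-coordinates satisfy 73 + 6 ≡ 0 (mod 79), so they are inverses. Their sum is 𝒪.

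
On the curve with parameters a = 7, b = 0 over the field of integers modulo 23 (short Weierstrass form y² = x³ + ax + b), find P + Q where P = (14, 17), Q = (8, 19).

(14, 17) + (8, 19). λ = (19 - 17)/(8 - 14) ≡ 2/17 mod 23. 17⁻¹ ≡ 19 (mod 23) since 17·19 = 323 ≡ 1, so λ ≡ 15.
  x = λ² - 14 - 8 = 225 - 22 ≡ 19; y = λ·(14 - 19) - 17 ≡ 0. → (19, 0)

(19, 0)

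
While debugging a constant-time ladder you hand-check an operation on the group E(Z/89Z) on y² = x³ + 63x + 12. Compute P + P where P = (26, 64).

(12, 2)

tangent at (26, 64): λ = (3·26² + 63)/(2·64) ≡ 44/39. 39⁻¹ ≡ 16 (mod 89), so λ ≡ 44·16 ≡ 81.
  x = λ² - 26 - 26 = 6561 - 52 ≡ 12; y = λ·(26 - 12) - 64 ≡ 2. → (12, 2)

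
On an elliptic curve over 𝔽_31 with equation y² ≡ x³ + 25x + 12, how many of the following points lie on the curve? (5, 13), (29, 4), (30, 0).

2

(5, 13): 13² ≡ 14, rhs ≡ 14 → on.
(29, 4): 4² ≡ 16, rhs ≡ 16 → on.
(30, 0): 0² ≡ 0, rhs ≡ 17 → off.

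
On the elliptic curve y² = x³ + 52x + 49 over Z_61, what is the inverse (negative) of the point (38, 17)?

-(38, 17) = (38, -17 mod 61) = (38, 44).

(38, 44)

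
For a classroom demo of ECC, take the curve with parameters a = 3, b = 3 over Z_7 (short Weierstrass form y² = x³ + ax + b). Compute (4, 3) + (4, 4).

The two points share x = 4 and their y-coordinates satisfy 3 + 4 ≡ 0 (mod 7), so they are inverses. Their sum is O.

O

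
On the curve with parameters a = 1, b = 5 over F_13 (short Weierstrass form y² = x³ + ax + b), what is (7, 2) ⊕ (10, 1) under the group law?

(7, 2) + (10, 1). λ = (1 - 2)/(10 - 7) ≡ 12/3 mod 13. 3⁻¹ ≡ 9 (mod 13), so λ ≡ 4.
  x = λ² - 7 - 10 = 16 - 17 ≡ 12; y = λ·(7 - 12) - 2 ≡ 4. → (12, 4)

(12, 4)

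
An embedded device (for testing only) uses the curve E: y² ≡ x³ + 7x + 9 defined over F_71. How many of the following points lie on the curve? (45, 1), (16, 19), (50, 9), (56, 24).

2

(45, 1): 1² ≡ 1, rhs ≡ 1 → on.
(16, 19): 19² ≡ 6, rhs ≡ 28 → off.
(50, 9): 9² ≡ 10, rhs ≡ 44 → off.
(56, 24): 24² ≡ 8, rhs ≡ 8 → on.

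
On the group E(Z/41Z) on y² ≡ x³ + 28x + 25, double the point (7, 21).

(25, 27)

tangent at (7, 21): λ = (3·7² + 28)/(2·21) ≡ 11/1. 1⁻¹ ≡ 1 (mod 41), so λ ≡ 11·1 ≡ 11.
  x = λ² - 7 - 7 = 121 - 14 ≡ 25; y = λ·(7 - 25) - 21 ≡ 27. → (25, 27)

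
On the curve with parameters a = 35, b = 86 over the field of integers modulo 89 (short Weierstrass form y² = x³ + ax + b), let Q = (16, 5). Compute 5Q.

(60, 74)

Double-and-add on 5 = (101)₂. Start with Q = (16, 5) for the leading 1-bit.
double: tangent at (16, 5): λ = (3·16² + 35)/(2·5) ≡ 2/10. 10⁻¹ ≡ 9 (mod 89) since 10·9 = 90 ≡ 1, so λ ≡ 2·9 ≡ 18.
  x = λ² - 16 - 16 = 324 - 32 ≡ 25; y = λ·(16 - 25) - 5 ≡ 11. → (25, 11)
double: tangent at (25, 11): λ = (3·25² + 35)/(2·11) ≡ 41/22. 22⁻¹ ≡ 85 (mod 89), so λ ≡ 41·85 ≡ 14.
  x = λ² - 25 - 25 = 196 - 50 ≡ 57; y = λ·(25 - 57) - 11 ≡ 75. → (57, 75)
add Q: (57, 75) + (16, 5). λ = (5 - 75)/(16 - 57) ≡ 19/48 mod 89. 48⁻¹ ≡ 13 (mod 89) since 48·13 = 624 ≡ 1, so λ ≡ 69.
  x = λ² - 57 - 16 = 4761 - 73 ≡ 60; y = λ·(57 - 60) - 75 ≡ 74. → (60, 74)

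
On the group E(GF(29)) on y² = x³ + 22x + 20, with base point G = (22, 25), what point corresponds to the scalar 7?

(21, 12)

Repeated addition: build up to 7G.
2G: tangent at (22, 25): λ = (3·22² + 22)/(2·25) ≡ 24/21. 21⁻¹ ≡ 18 (mod 29) since 21·18 = 378 ≡ 1, so λ ≡ 24·18 ≡ 26.
  x = λ² - 22 - 22 = 676 - 44 ≡ 23; y = λ·(22 - 23) - 25 ≡ 7. → (23, 7)
3G: (23, 7) + (22, 25). λ = (25 - 7)/(22 - 23) ≡ 18/28 mod 29. 28⁻¹ ≡ 28 (mod 29), so λ ≡ 11.
  x = λ² - 23 - 22 = 121 - 45 ≡ 18; y = λ·(23 - 18) - 7 ≡ 19. → (18, 19)
4G: (18, 19) + (22, 25). λ = (25 - 19)/(22 - 18) ≡ 6/4 mod 29. 4⁻¹ ≡ 22 (mod 29), so λ ≡ 16.
  x = λ² - 18 - 22 = 256 - 40 ≡ 13; y = λ·(18 - 13) - 19 ≡ 3. → (13, 3)
5G: (13, 3) + (22, 25). λ = (25 - 3)/(22 - 13) ≡ 22/9 mod 29. 9⁻¹ ≡ 13 (mod 29) since 9·13 = 117 ≡ 1, so λ ≡ 25.
  x = λ² - 13 - 22 = 625 - 35 ≡ 10; y = λ·(13 - 10) - 3 ≡ 14. → (10, 14)
6G: (10, 14) + (22, 25). λ = (25 - 14)/(22 - 10) ≡ 11/12 mod 29. 12⁻¹ ≡ 17 (mod 29), so λ ≡ 13.
  x = λ² - 10 - 22 = 169 - 32 ≡ 21; y = λ·(10 - 21) - 14 ≡ 17. → (21, 17)
7G: (21, 17) + (22, 25). λ = (25 - 17)/(22 - 21) ≡ 8/1 mod 29. 1⁻¹ ≡ 1 (mod 29), so λ ≡ 8.
  x = λ² - 21 - 22 = 64 - 43 ≡ 21; y = λ·(21 - 21) - 17 ≡ 12. → (21, 12)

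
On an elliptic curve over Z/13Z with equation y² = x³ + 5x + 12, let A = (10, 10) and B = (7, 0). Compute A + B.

(10, 3)

(10, 10) + (7, 0). λ = (0 - 10)/(7 - 10) ≡ 3/10 mod 13. 10⁻¹ ≡ 4 (mod 13) since 10·4 = 40 ≡ 1, so λ ≡ 12.
  x = λ² - 10 - 7 = 144 - 17 ≡ 10; y = λ·(10 - 10) - 10 ≡ 3. → (10, 3)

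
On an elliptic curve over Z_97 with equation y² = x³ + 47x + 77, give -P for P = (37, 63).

-(37, 63) = (37, -63 mod 97) = (37, 34).

(37, 34)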